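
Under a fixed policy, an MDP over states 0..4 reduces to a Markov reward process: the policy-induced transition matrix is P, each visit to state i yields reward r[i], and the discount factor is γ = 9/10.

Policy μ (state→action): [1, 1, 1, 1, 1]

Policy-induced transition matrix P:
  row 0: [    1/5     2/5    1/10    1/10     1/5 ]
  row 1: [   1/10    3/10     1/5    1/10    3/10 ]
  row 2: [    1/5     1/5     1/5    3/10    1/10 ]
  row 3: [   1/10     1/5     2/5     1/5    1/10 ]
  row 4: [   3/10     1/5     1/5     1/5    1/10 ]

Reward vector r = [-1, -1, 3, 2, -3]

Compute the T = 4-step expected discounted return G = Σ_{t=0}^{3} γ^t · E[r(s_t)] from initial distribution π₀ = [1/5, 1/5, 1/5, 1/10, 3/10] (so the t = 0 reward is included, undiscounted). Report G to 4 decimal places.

t=0: π = [0.2000, 0.2000, 0.2000, 0.1000, 0.3000], E[r] = -0.5000, γ^t·E[r] = -0.500000, running G = -0.500000
t=1: π = [0.2000, 0.2600, 0.2000, 0.1800, 0.1600], E[r] = 0.0200, γ^t·E[r] = 0.018000, running G = -0.482000
t=2: π = [0.1720, 0.2660, 0.2160, 0.1740, 0.1720], E[r] = 0.0420, γ^t·E[r] = 0.034020, running G = -0.447980
t=3: π = [0.1732, 0.2610, 0.2176, 0.1778, 0.1704], E[r] = 0.0630, γ^t·E[r] = 0.045927, running G = -0.402053

G = -0.4021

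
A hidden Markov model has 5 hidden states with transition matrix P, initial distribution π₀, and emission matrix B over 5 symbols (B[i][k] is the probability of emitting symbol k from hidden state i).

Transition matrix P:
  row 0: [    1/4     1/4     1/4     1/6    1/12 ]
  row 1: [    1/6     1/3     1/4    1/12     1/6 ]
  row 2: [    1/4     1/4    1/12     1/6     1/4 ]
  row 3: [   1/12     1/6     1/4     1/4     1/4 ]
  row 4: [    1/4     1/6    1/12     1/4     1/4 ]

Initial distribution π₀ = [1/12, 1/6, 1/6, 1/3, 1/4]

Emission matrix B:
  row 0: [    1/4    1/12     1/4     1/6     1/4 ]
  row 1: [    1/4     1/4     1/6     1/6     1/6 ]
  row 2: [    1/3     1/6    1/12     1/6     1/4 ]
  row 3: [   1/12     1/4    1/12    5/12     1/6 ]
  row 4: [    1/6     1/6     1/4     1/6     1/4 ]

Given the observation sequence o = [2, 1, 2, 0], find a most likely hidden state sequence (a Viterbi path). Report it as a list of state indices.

path = [4, 3, 4, 0]

t=0: δ = [2.083e-02, 2.778e-02, 1.389e-02, 2.778e-02, 6.250e-02]  (obs o_0=2)
t=1: δ = [1.302e-03, 2.604e-03, 1.157e-03, 3.906e-03, 2.604e-03]  ψ = [4, 4, 1, 4, 4]  (obs o_1=1)
t=2: δ = [1.628e-04, 1.447e-04, 8.138e-05, 8.138e-05, 2.441e-04]  ψ = [4, 1, 3, 3, 3]  (obs o_2=2)
t=3: δ = [1.526e-05, 1.206e-05, 1.356e-05, 5.086e-06, 1.017e-05]  ψ = [4, 1, 0, 4, 4]  (obs o_3=0)
backtrack: best end state = 0; path = [4, 3, 4, 0]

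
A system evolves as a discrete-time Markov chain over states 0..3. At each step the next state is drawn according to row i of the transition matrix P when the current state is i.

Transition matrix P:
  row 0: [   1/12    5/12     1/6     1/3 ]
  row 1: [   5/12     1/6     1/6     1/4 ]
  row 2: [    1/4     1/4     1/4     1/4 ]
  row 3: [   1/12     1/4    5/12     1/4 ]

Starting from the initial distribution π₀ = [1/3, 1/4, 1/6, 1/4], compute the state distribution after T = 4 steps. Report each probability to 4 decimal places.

π = [0.2141, 0.2633, 0.2549, 0.2677]

t=0: π = [0.3333, 0.2500, 0.1667, 0.2500]
t=1: π = [0.1944, 0.2847, 0.2431, 0.2778]
t=2: π = [0.2188, 0.2587, 0.2564, 0.2662]
t=3: π = [0.2123, 0.2649, 0.2546, 0.2682]
t=4: π = [0.2141, 0.2633, 0.2549, 0.2677]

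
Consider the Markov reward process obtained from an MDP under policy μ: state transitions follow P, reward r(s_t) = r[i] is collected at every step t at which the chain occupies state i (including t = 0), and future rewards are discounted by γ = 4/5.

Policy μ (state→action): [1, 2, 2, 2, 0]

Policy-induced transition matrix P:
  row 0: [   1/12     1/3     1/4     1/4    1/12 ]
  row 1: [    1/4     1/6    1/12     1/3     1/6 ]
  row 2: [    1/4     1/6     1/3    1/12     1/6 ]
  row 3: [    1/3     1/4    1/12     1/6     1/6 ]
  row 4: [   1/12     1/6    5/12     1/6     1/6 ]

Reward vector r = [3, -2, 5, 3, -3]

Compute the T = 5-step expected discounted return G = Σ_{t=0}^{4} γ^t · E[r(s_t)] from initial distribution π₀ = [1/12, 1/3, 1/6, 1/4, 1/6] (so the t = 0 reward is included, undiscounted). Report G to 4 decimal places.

t=0: π = [0.0833, 0.3333, 0.1667, 0.2500, 0.1667], E[r] = 0.6667, γ^t·E[r] = 0.666667, running G = 0.666667
t=1: π = [0.2292, 0.2014, 0.1944, 0.2153, 0.1597], E[r] = 1.4236, γ^t·E[r] = 1.138889, running G = 1.805556
t=2: π = [0.2031, 0.2228, 0.2234, 0.2031, 0.1476], E[r] = 1.4473, γ^t·E[r] = 0.926296, running G = 2.731852
t=3: π = [0.2085, 0.2174, 0.2222, 0.2021, 0.1497], E[r] = 1.4588, γ^t·E[r] = 0.746889, running G = 3.478741
t=4: π = [0.2071, 0.2183, 0.2235, 0.2018, 0.1493], E[r] = 1.4601, γ^t·E[r] = 0.598040, running G = 4.076780

G = 4.0768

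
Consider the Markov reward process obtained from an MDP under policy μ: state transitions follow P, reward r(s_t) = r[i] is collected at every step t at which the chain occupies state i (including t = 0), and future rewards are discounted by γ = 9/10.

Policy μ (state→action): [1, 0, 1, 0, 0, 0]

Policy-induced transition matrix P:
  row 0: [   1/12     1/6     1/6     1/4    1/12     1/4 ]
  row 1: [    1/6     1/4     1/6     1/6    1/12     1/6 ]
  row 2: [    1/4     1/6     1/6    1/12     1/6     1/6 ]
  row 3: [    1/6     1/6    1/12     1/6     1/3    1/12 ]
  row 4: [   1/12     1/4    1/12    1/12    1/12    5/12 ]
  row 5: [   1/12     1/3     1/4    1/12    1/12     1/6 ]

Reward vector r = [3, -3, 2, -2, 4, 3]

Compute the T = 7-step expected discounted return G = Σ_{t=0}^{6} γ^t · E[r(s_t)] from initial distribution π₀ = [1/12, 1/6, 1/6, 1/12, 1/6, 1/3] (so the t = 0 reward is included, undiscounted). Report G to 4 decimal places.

G = 5.3379

t=0: π = [0.0833, 0.1667, 0.1667, 0.0833, 0.1667, 0.3333], E[r] = 1.5833, γ^t·E[r] = 1.583333, running G = 1.583333
t=1: π = [0.1319, 0.2500, 0.1736, 0.1181, 0.1181, 0.2083], E[r] = 0.8542, γ^t·E[r] = 0.768750, running G = 2.352083
t=2: π = [0.1429, 0.2321, 0.1644, 0.1360, 0.1273, 0.1973], E[r] = 0.8906, γ^t·E[r] = 0.721406, running G = 3.073490
t=3: π = [0.1414, 0.2295, 0.1612, 0.1378, 0.1310, 0.1991], E[r] = 0.9037, γ^t·E[r] = 0.658793, running G = 3.732283
t=4: π = [0.1408, 0.2299, 0.1609, 0.1375, 0.1312, 0.1997], E[r] = 0.9035, γ^t·E[r] = 0.592771, running G = 4.325054
t=5: π = [0.1408, 0.2300, 0.1609, 0.1374, 0.1311, 0.1997], E[r] = 0.9028, γ^t·E[r] = 0.533115, running G = 4.858169
t=6: π = [0.1408, 0.2301, 0.1609, 0.1374, 0.1311, 0.1997], E[r] = 0.9028, γ^t·E[r] = 0.479764, running G = 5.337932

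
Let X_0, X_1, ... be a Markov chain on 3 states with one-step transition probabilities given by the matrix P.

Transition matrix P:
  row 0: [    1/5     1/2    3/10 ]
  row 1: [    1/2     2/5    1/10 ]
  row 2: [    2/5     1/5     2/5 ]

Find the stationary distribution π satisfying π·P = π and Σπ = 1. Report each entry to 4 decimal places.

π = [0.3656, 0.3871, 0.2473]

Balance equations π_j = Σ_i π_i·P[i][j]:
  π_0 = 1/5·π_0 + 1/2·π_1 + 2/5·π_2
  π_1 = 1/2·π_0 + 2/5·π_1 + 1/5·π_2
  normalize: π_0 + π_1 + π_2 = 1
Solving the linear system gives exactly π = [34/93, 12/31, 23/93].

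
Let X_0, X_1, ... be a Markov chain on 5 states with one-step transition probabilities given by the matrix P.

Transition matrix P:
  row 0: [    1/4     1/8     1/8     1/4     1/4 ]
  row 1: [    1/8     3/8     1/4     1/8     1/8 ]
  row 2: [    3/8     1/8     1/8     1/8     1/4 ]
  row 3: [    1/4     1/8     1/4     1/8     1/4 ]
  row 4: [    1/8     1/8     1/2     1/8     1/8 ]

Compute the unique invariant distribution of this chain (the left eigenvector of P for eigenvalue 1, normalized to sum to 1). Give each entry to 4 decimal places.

π = [0.2339, 0.1667, 0.2415, 0.1542, 0.2037]

Balance equations π_j = Σ_i π_i·P[i][j]:
  π_0 = 1/4·π_0 + 1/8·π_1 + 3/8·π_2 + 1/4·π_3 + 1/8·π_4
  π_1 = 1/8·π_0 + 3/8·π_1 + 1/8·π_2 + 1/8·π_3 + 1/8·π_4
  π_2 = 1/8·π_0 + 1/4·π_1 + 1/8·π_2 + 1/4·π_3 + 1/2·π_4
  π_3 = 1/4·π_0 + 1/8·π_1 + 1/8·π_2 + 1/8·π_3 + 1/8·π_4
  normalize: π_0 + π_1 + π_2 + π_3 + π_4 = 1
Solving the linear system gives exactly π = [461/1971, 1/6, 476/1971, 304/1971, 11/54].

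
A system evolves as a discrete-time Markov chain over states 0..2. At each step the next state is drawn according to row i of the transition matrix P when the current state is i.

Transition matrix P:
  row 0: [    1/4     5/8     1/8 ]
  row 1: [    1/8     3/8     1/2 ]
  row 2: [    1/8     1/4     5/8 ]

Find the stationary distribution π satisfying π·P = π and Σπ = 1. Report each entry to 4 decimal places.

π = [0.1429, 0.3469, 0.5102]

Balance equations π_j = Σ_i π_i·P[i][j]:
  π_0 = 1/4·π_0 + 1/8·π_1 + 1/8·π_2
  π_1 = 5/8·π_0 + 3/8·π_1 + 1/4·π_2
  normalize: π_0 + π_1 + π_2 = 1
Solving the linear system gives exactly π = [1/7, 17/49, 25/49].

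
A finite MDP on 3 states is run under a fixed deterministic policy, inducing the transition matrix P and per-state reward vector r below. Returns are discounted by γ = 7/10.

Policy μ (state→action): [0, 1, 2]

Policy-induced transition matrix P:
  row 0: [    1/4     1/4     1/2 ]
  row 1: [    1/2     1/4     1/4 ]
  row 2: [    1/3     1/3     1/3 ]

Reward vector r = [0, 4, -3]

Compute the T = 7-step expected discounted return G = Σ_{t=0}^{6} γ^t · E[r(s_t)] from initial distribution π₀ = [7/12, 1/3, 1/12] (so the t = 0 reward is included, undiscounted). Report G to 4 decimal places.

G = 0.9867

t=0: π = [0.5833, 0.3333, 0.0833], E[r] = 1.0833, γ^t·E[r] = 1.083333, running G = 1.083333
t=1: π = [0.3403, 0.2569, 0.4028], E[r] = -0.1806, γ^t·E[r] = -0.126389, running G = 0.956944
t=2: π = [0.3478, 0.2836, 0.3686], E[r] = 0.0284, γ^t·E[r] = 0.013895, running G = 0.970839
t=3: π = [0.3516, 0.2807, 0.3677], E[r] = 0.0199, γ^t·E[r] = 0.006815, running G = 0.977654
t=4: π = [0.3508, 0.2806, 0.3685], E[r] = 0.0169, γ^t·E[r] = 0.004065, running G = 0.981719
t=5: π = [0.3509, 0.2807, 0.3684], E[r] = 0.0176, γ^t·E[r] = 0.002958, running G = 0.984677
t=6: π = [0.3509, 0.2807, 0.3684], E[r] = 0.0175, γ^t·E[r] = 0.002064, running G = 0.986741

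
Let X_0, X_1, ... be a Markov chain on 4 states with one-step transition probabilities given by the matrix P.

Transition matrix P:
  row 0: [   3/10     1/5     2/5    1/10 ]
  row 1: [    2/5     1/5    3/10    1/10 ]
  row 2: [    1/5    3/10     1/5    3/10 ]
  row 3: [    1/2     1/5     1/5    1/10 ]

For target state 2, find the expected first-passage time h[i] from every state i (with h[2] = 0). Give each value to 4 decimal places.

First-step conditioning: h[2] = 0; for i ≠ 2, h[i] = 1 + Σ_k P[i][k]·h[k].
  h[0] = 1 + 3/10·h[0] + 1/5·h[1] + 1/10·h[3]
  h[1] = 1 + 2/5·h[0] + 1/5·h[1] + 1/10·h[3]
  h[3] = 1 + 1/2·h[0] + 1/5·h[1] + 1/10·h[3]
Solving the 3×3 linear system over states ≠ 2 gives exactly h = [25/9, 55/18, 0, 10/3] (h[2] = 0 is the target).

h = [2.7778, 3.0556, 0.0000, 3.3333]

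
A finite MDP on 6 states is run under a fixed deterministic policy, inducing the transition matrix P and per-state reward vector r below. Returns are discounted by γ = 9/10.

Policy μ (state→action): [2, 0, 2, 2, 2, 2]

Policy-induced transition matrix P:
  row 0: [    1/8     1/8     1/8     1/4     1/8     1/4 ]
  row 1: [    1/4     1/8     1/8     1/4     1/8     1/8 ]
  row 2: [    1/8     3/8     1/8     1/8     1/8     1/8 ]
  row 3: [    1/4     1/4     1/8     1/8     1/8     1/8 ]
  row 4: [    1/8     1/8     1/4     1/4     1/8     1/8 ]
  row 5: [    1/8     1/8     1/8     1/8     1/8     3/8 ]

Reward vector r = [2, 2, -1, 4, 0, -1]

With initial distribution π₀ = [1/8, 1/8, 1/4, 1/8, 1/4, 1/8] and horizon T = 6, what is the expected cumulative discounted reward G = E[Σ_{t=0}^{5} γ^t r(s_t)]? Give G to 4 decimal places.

G = 4.7756

t=0: π = [0.1250, 0.1250, 0.2500, 0.1250, 0.2500, 0.1250], E[r] = 0.6250, γ^t·E[r] = 0.625000, running G = 0.625000
t=1: π = [0.1563, 0.2031, 0.1563, 0.1875, 0.1250, 0.1719], E[r] = 1.1406, γ^t·E[r] = 1.026563, running G = 1.651563
t=2: π = [0.1738, 0.1875, 0.1406, 0.1855, 0.1250, 0.1875], E[r] = 1.1367, γ^t·E[r] = 0.920742, running G = 2.572305
t=3: π = [0.1716, 0.1833, 0.1406, 0.1858, 0.1250, 0.1936], E[r] = 1.1189, γ^t·E[r] = 0.815676, running G = 3.387980
t=4: π = [0.1711, 0.1834, 0.1406, 0.1850, 0.1250, 0.1949], E[r] = 1.1136, γ^t·E[r] = 0.730604, running G = 4.118584
t=5: π = [0.1710, 0.1833, 0.1406, 0.1849, 0.1250, 0.1951], E[r] = 1.1127, γ^t·E[r] = 0.657030, running G = 4.775614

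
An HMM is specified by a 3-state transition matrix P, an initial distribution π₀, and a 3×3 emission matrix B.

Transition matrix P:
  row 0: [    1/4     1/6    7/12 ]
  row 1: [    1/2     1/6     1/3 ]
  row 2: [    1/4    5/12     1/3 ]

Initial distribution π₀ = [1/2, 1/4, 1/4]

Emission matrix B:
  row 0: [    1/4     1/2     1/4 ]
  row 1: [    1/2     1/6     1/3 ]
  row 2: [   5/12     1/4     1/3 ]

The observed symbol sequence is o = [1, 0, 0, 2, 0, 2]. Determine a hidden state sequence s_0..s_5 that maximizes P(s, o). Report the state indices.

t=0: δ = [2.500e-01, 4.167e-02, 6.250e-02]  (obs o_0=1)
t=1: δ = [1.562e-02, 2.083e-02, 6.076e-02]  ψ = [0, 0, 0]  (obs o_1=0)
t=2: δ = [3.798e-03, 1.266e-02, 8.439e-03]  ψ = [2, 2, 2]  (obs o_2=0)
t=3: δ = [1.582e-03, 1.172e-03, 1.407e-03]  ψ = [1, 2, 1]  (obs o_3=2)
t=4: δ = [1.465e-04, 2.930e-04, 3.846e-04]  ψ = [1, 2, 0]  (obs o_4=0)
t=5: δ = [3.663e-05, 5.342e-05, 4.273e-05]  ψ = [1, 2, 2]  (obs o_5=2)
backtrack: best end state = 1; path = [0, 2, 1, 0, 2, 1]

path = [0, 2, 1, 0, 2, 1]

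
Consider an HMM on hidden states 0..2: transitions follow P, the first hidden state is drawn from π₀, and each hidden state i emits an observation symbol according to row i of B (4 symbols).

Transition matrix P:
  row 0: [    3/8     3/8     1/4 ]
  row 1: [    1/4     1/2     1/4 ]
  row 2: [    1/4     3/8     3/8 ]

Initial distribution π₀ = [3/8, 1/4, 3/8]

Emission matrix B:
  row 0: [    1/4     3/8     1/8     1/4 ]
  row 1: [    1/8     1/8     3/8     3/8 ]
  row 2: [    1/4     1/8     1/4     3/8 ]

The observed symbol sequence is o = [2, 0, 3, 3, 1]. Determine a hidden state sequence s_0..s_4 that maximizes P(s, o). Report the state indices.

t=0: δ = [4.688e-02, 9.375e-02, 9.375e-02]  (obs o_0=2)
t=1: δ = [5.859e-03, 5.859e-03, 8.789e-03]  ψ = [1, 1, 2]  (obs o_1=0)
t=2: δ = [5.493e-04, 1.236e-03, 1.236e-03]  ψ = [0, 2, 2]  (obs o_2=3)
t=3: δ = [7.725e-05, 2.317e-04, 1.738e-04]  ψ = [1, 1, 2]  (obs o_3=3)
t=4: δ = [2.173e-05, 1.448e-05, 8.147e-06]  ψ = [1, 1, 2]  (obs o_4=1)
backtrack: best end state = 0; path = [2, 2, 1, 1, 0]

path = [2, 2, 1, 1, 0]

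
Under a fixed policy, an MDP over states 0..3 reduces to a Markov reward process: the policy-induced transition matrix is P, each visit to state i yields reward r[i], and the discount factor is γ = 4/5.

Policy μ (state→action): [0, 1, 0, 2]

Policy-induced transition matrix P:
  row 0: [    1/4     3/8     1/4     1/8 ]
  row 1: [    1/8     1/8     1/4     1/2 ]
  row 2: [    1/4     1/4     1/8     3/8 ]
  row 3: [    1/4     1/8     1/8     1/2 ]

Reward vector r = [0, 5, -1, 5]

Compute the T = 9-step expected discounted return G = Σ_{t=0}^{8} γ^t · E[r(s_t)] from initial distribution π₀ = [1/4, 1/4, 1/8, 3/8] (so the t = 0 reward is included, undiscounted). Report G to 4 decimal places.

G = 12.3243

t=0: π = [0.2500, 0.2500, 0.1250, 0.3750], E[r] = 3.0000, γ^t·E[r] = 3.000000, running G = 3.000000
t=1: π = [0.2188, 0.2031, 0.1875, 0.3906], E[r] = 2.7813, γ^t·E[r] = 2.225000, running G = 5.225000
t=2: π = [0.2246, 0.2031, 0.1777, 0.3945], E[r] = 2.8105, γ^t·E[r] = 1.798750, running G = 7.023750
t=3: π = [0.2246, 0.2034, 0.1785, 0.3936], E[r] = 2.8062, γ^t·E[r] = 1.436750, running G = 8.460500
t=4: π = [0.2246, 0.2035, 0.1785, 0.3935], E[r] = 2.8061, γ^t·E[r] = 1.149388, running G = 9.609888
t=5: π = [0.2246, 0.2035, 0.1785, 0.3935], E[r] = 2.8061, γ^t·E[r] = 0.919514, running G = 10.529401
t=6: π = [0.2246, 0.2035, 0.1785, 0.3935], E[r] = 2.8061, γ^t·E[r] = 0.735613, running G = 11.265015
t=7: π = [0.2246, 0.2035, 0.1785, 0.3935], E[r] = 2.8061, γ^t·E[r] = 0.588491, running G = 11.853505
t=8: π = [0.2246, 0.2035, 0.1785, 0.3935], E[r] = 2.8061, γ^t·E[r] = 0.470793, running G = 12.324298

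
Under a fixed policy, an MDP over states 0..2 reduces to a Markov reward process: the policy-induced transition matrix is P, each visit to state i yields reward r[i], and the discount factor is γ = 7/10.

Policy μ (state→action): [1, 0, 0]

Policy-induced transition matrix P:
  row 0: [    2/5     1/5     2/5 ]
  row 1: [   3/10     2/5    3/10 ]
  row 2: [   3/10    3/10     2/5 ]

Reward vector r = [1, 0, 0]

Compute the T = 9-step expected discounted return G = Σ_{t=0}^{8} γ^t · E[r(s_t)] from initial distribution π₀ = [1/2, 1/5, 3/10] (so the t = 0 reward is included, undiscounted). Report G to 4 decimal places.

G = 1.2455

t=0: π = [0.5000, 0.2000, 0.3000], E[r] = 0.5000, γ^t·E[r] = 0.500000, running G = 0.500000
t=1: π = [0.3500, 0.2700, 0.3800], E[r] = 0.3500, γ^t·E[r] = 0.245000, running G = 0.745000
t=2: π = [0.3350, 0.2920, 0.3730], E[r] = 0.3350, γ^t·E[r] = 0.164150, running G = 0.909150
t=3: π = [0.3335, 0.2957, 0.3708], E[r] = 0.3335, γ^t·E[r] = 0.114391, running G = 1.023541
t=4: π = [0.3334, 0.2962, 0.3704], E[r] = 0.3334, γ^t·E[r] = 0.080037, running G = 1.103578
t=5: π = [0.3333, 0.2963, 0.3704], E[r] = 0.3333, γ^t·E[r] = 0.056024, running G = 1.159601
t=6: π = [0.3333, 0.2963, 0.3704], E[r] = 0.3333, γ^t·E[r] = 0.039216, running G = 1.198818
t=7: π = [0.3333, 0.2963, 0.3704], E[r] = 0.3333, γ^t·E[r] = 0.027451, running G = 1.226269
t=8: π = [0.3333, 0.2963, 0.3704], E[r] = 0.3333, γ^t·E[r] = 0.019216, running G = 1.245485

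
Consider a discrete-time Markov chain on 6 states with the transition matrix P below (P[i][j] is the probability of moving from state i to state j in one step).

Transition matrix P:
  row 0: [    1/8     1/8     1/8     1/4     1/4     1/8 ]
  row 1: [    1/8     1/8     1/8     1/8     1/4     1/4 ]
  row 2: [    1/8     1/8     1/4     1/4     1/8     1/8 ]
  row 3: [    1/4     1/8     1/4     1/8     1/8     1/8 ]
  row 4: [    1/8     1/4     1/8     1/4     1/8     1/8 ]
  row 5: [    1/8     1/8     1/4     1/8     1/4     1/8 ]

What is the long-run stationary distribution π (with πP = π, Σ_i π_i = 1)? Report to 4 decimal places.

Balance equations π_j = Σ_i π_i·P[i][j]:
  π_0 = 1/8·π_0 + 1/8·π_1 + 1/8·π_2 + 1/4·π_3 + 1/8·π_4 + 1/8·π_5
  π_1 = 1/8·π_0 + 1/8·π_1 + 1/8·π_2 + 1/8·π_3 + 1/4·π_4 + 1/8·π_5
  π_2 = 1/8·π_0 + 1/8·π_1 + 1/4·π_2 + 1/4·π_3 + 1/8·π_4 + 1/4·π_5
  π_3 = 1/4·π_0 + 1/8·π_1 + 1/4·π_2 + 1/8·π_3 + 1/4·π_4 + 1/8·π_5
  π_4 = 1/4·π_0 + 1/4·π_1 + 1/8·π_2 + 1/8·π_3 + 1/8·π_4 + 1/4·π_5
  normalize: π_0 + π_1 + π_2 + π_3 + π_4 + π_5 = 1
Solving the linear system gives exactly π = [1796/12075, 1781/12075, 4/21, 2293/12075, 2173/12075, 1732/12075].

π = [0.1487, 0.1475, 0.1905, 0.1899, 0.1800, 0.1434]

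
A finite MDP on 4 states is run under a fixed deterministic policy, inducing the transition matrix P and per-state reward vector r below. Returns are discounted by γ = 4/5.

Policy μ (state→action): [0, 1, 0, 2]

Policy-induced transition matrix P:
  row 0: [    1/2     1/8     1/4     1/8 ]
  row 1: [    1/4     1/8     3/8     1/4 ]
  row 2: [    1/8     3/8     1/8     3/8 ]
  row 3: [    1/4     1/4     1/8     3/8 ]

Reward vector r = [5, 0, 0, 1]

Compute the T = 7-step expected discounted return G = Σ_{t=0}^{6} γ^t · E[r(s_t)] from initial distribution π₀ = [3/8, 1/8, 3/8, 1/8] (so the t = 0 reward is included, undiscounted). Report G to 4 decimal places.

G = 7.1911

t=0: π = [0.3750, 0.1250, 0.3750, 0.1250], E[r] = 2.0000, γ^t·E[r] = 2.000000, running G = 2.000000
t=1: π = [0.2969, 0.2344, 0.2031, 0.2656], E[r] = 1.7500, γ^t·E[r] = 1.400000, running G = 3.400000
t=2: π = [0.2988, 0.2090, 0.2207, 0.2715], E[r] = 1.7656, γ^t·E[r] = 1.130000, running G = 4.530000
t=3: π = [0.2971, 0.2141, 0.2146, 0.2742], E[r] = 1.7598, γ^t·E[r] = 0.901000, running G = 5.431000
t=4: π = [0.2975, 0.2129, 0.2157, 0.2740], E[r] = 1.7612, γ^t·E[r] = 0.721400, running G = 6.152400
t=5: π = [0.2974, 0.2132, 0.2154, 0.2740], E[r] = 1.7610, γ^t·E[r] = 0.577060, running G = 6.729460
t=6: π = [0.2974, 0.2131, 0.2155, 0.2740], E[r] = 1.7611, γ^t·E[r] = 0.461669, running G = 7.191129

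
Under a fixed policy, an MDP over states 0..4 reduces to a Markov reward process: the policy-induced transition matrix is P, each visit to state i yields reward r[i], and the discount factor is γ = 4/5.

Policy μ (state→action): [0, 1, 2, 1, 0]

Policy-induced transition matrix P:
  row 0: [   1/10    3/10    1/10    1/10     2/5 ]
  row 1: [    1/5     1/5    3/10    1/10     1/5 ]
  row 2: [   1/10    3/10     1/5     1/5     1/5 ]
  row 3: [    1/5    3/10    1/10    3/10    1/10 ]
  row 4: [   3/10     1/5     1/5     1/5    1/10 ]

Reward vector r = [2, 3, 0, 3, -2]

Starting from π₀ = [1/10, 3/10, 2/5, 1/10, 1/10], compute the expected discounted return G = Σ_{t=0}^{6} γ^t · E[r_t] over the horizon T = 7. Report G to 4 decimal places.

G = 4.8681

t=0: π = [0.1000, 0.3000, 0.4000, 0.1000, 0.1000], E[r] = 1.2000, γ^t·E[r] = 1.200000, running G = 1.200000
t=1: π = [0.1600, 0.2600, 0.2100, 0.1700, 0.2000], E[r] = 1.2100, γ^t·E[r] = 0.968000, running G = 2.168000
t=2: π = [0.1830, 0.2540, 0.1930, 0.1750, 0.1950], E[r] = 1.2630, γ^t·E[r] = 0.808320, running G = 2.976320
t=3: π = [0.1819, 0.2551, 0.1896, 0.1738, 0.1996], E[r] = 1.2513, γ^t·E[r] = 0.640666, running G = 3.616986
t=4: π = [0.1828, 0.2545, 0.1899, 0.1737, 0.1990], E[r] = 1.2522, γ^t·E[r] = 0.512889, running G = 4.129874
t=5: π = [0.1826, 0.2546, 0.1898, 0.1736, 0.1993], E[r] = 1.2515, γ^t·E[r] = 0.410094, running G = 4.539969
t=6: π = [0.1827, 0.2546, 0.1898, 0.1736, 0.1992], E[r] = 1.2516, γ^t·E[r] = 0.328108, running G = 4.868077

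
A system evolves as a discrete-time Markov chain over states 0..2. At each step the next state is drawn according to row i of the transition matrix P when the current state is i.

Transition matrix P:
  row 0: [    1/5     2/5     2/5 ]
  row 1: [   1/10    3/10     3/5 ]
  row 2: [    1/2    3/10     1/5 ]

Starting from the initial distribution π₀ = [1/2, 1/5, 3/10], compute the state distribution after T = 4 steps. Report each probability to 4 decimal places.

π = [0.2832, 0.3286, 0.3883]

t=0: π = [0.5000, 0.2000, 0.3000]
t=1: π = [0.2700, 0.3500, 0.3800]
t=2: π = [0.2790, 0.3270, 0.3940]
t=3: π = [0.2855, 0.3279, 0.3866]
t=4: π = [0.2832, 0.3286, 0.3883]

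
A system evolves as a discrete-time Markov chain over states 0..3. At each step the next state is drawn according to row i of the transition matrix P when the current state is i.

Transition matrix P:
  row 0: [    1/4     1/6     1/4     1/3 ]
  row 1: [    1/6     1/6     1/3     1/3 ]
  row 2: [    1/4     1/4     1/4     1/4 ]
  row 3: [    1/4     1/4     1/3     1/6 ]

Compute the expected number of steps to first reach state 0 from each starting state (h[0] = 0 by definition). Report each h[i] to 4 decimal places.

h = [0.0000, 4.6667, 4.3333, 4.3333]

First-step conditioning: h[0] = 0; for i ≠ 0, h[i] = 1 + Σ_k P[i][k]·h[k].
  h[1] = 1 + 1/6·h[1] + 1/3·h[2] + 1/3·h[3]
  h[2] = 1 + 1/4·h[1] + 1/4·h[2] + 1/4·h[3]
  h[3] = 1 + 1/4·h[1] + 1/3·h[2] + 1/6·h[3]
Solving the 3×3 linear system over states ≠ 0 gives exactly h = [0, 14/3, 13/3, 13/3] (h[0] = 0 is the target).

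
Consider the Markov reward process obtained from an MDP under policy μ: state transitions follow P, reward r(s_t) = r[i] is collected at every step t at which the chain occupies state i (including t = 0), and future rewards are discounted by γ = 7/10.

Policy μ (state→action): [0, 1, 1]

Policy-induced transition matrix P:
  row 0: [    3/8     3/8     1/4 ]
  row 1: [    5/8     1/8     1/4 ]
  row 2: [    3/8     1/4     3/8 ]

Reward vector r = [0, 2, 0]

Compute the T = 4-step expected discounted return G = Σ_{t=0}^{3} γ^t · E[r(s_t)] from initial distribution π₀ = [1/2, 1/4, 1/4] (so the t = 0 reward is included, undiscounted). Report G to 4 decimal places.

G = 1.3445

t=0: π = [0.5000, 0.2500, 0.2500], E[r] = 0.5000, γ^t·E[r] = 0.500000, running G = 0.500000
t=1: π = [0.4375, 0.2813, 0.2813], E[r] = 0.5625, γ^t·E[r] = 0.393750, running G = 0.893750
t=2: π = [0.4453, 0.2695, 0.2852], E[r] = 0.5391, γ^t·E[r] = 0.264141, running G = 1.157891
t=3: π = [0.4424, 0.2720, 0.2856], E[r] = 0.5439, γ^t·E[r] = 0.186573, running G = 1.344464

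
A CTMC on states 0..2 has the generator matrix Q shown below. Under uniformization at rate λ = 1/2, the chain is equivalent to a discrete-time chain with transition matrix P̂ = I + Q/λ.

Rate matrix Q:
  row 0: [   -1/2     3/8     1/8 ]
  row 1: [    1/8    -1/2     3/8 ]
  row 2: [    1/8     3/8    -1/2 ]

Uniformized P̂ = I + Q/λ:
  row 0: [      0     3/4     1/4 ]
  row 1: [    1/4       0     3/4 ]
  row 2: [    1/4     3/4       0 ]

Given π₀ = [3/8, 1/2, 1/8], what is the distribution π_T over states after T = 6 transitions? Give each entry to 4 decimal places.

π = [0.2000, 0.4413, 0.3587]

t=0: π = [0.3750, 0.5000, 0.1250]
t=1: π = [0.1563, 0.3750, 0.4688]
t=2: π = [0.2109, 0.4688, 0.3203]
t=3: π = [0.1973, 0.3984, 0.4043]
t=4: π = [0.2007, 0.4512, 0.3481]
t=5: π = [0.1998, 0.4116, 0.3885]
t=6: π = [0.2000, 0.4413, 0.3587]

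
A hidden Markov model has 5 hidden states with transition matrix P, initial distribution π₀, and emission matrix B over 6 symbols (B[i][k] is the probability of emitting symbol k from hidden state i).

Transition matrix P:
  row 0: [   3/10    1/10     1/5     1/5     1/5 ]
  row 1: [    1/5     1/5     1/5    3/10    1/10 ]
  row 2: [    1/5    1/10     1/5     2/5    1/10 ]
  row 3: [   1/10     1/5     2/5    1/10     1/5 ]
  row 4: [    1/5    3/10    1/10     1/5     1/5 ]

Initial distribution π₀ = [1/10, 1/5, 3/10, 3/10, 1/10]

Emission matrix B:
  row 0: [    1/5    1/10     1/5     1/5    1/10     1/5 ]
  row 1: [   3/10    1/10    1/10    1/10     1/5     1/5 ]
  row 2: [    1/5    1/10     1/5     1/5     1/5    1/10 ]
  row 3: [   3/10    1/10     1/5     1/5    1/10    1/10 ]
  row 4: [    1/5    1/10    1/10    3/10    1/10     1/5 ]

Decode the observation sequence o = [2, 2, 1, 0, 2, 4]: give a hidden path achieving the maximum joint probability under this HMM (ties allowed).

t=0: δ = [2.000e-02, 2.000e-02, 6.000e-02, 6.000e-02, 1.000e-02]  (obs o_0=2)
t=1: δ = [2.400e-03, 1.200e-03, 4.800e-03, 4.800e-03, 1.200e-03]  ψ = [2, 3, 3, 2, 3]  (obs o_1=2)
t=2: δ = [9.600e-05, 9.600e-05, 1.920e-04, 1.920e-04, 9.600e-05]  ψ = [2, 3, 3, 2, 3]  (obs o_2=1)
t=3: δ = [7.680e-06, 1.152e-05, 1.536e-05, 2.304e-05, 7.680e-06]  ψ = [2, 3, 3, 2, 3]  (obs o_3=0)
t=4: δ = [6.144e-07, 4.608e-07, 1.843e-06, 1.229e-06, 4.608e-07]  ψ = [2, 3, 3, 2, 3]  (obs o_4=2)
t=5: δ = [3.686e-08, 4.915e-08, 9.830e-08, 7.373e-08, 2.458e-08]  ψ = [2, 3, 3, 2, 3]  (obs o_5=4)
backtrack: best end state = 2; path = [3, 2, 3, 2, 3, 2]

path = [3, 2, 3, 2, 3, 2]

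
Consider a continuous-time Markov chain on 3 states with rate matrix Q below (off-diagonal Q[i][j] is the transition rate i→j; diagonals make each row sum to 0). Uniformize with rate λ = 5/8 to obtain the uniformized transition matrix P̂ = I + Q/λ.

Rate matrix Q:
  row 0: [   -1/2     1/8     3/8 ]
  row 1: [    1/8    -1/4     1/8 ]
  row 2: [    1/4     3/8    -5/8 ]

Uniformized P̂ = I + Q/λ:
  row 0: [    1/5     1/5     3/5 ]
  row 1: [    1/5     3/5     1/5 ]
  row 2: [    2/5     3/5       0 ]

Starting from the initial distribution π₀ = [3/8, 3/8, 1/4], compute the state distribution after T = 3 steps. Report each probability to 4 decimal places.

π = [0.2480, 0.4960, 0.2560]

t=0: π = [0.3750, 0.3750, 0.2500]
t=1: π = [0.2500, 0.4500, 0.3000]
t=2: π = [0.2600, 0.5000, 0.2400]
t=3: π = [0.2480, 0.4960, 0.2560]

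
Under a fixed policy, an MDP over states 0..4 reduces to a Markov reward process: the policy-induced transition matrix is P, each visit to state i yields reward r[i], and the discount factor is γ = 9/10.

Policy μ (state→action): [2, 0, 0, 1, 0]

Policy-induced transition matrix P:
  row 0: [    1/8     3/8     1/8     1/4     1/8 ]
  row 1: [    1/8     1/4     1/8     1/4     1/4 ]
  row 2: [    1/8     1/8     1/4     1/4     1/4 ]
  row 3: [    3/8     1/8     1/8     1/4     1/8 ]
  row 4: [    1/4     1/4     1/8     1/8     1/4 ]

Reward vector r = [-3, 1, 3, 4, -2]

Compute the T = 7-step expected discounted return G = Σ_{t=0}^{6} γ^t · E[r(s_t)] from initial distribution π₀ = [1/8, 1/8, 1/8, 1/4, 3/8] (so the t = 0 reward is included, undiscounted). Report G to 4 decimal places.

t=0: π = [0.1250, 0.1250, 0.1250, 0.2500, 0.3750], E[r] = 0.3750, γ^t·E[r] = 0.375000, running G = 0.375000
t=1: π = [0.2344, 0.2188, 0.1406, 0.2031, 0.2031], E[r] = 0.3438, γ^t·E[r] = 0.309375, running G = 0.684375
t=2: π = [0.2012, 0.2363, 0.1426, 0.2246, 0.1953], E[r] = 0.5684, γ^t·E[r] = 0.460371, running G = 1.144746
t=3: π = [0.2056, 0.2292, 0.1428, 0.2256, 0.1968], E[r] = 0.5498, γ^t·E[r] = 0.400808, running G = 1.545554
t=4: π = [0.2060, 0.2296, 0.1429, 0.2254, 0.1961], E[r] = 0.5496, γ^t·E[r] = 0.360607, running G = 1.906160
t=5: π = [0.2059, 0.2297, 0.1429, 0.2255, 0.1961], E[r] = 0.5505, γ^t·E[r] = 0.325060, running G = 2.231220
t=6: π = [0.2059, 0.2297, 0.1429, 0.2255, 0.1961], E[r] = 0.5504, γ^t·E[r] = 0.292515, running G = 2.523735

G = 2.5237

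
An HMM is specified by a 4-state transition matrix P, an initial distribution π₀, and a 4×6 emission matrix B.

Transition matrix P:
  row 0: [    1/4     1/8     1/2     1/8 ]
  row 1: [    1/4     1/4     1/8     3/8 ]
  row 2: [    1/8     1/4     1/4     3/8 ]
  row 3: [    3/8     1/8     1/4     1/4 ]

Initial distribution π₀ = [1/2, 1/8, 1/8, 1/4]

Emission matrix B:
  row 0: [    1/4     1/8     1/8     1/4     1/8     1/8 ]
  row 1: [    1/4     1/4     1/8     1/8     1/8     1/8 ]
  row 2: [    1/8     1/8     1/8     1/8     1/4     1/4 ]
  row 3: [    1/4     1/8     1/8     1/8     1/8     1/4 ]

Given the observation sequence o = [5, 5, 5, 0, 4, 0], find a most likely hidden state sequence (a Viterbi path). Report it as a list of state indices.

t=0: δ = [6.250e-02, 1.562e-02, 3.125e-02, 6.250e-02]  (obs o_0=5)
t=1: δ = [2.930e-03, 9.766e-04, 7.812e-03, 3.906e-03]  ψ = [3, 0, 0, 3]  (obs o_1=5)
t=2: δ = [1.831e-04, 2.441e-04, 4.883e-04, 7.324e-04]  ψ = [3, 2, 2, 2]  (obs o_2=5)
t=3: δ = [6.866e-05, 3.052e-05, 2.289e-05, 4.578e-05]  ψ = [3, 2, 3, 2]  (obs o_3=0)
t=4: δ = [2.146e-06, 1.073e-06, 8.583e-06, 1.431e-06]  ψ = [0, 0, 0, 1]  (obs o_4=4)
t=5: δ = [2.682e-07, 5.364e-07, 2.682e-07, 8.047e-07]  ψ = [2, 2, 2, 2]  (obs o_5=0)
backtrack: best end state = 3; path = [0, 2, 3, 0, 2, 3]

path = [0, 2, 3, 0, 2, 3]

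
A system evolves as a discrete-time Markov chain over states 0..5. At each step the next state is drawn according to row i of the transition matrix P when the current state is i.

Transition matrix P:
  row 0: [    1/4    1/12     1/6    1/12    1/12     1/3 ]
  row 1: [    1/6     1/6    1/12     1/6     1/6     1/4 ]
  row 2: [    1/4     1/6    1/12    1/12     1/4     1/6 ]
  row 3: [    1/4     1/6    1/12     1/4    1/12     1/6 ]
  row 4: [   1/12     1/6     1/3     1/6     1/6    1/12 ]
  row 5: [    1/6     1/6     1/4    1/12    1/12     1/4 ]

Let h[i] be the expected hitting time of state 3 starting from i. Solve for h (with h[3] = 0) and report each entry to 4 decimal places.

First-step conditioning: h[3] = 0; for i ≠ 3, h[i] = 1 + Σ_k P[i][k]·h[k].
  h[0] = 1 + 1/4·h[0] + 1/12·h[1] + 1/6·h[2] + 1/12·h[4] + 1/3·h[5]
  h[1] = 1 + 1/6·h[0] + 1/6·h[1] + 1/12·h[2] + 1/6·h[4] + 1/4·h[5]
  h[2] = 1 + 1/4·h[0] + 1/6·h[1] + 1/12·h[2] + 1/4·h[4] + 1/6·h[5]
  h[4] = 1 + 1/12·h[0] + 1/6·h[1] + 1/3·h[2] + 1/6·h[4] + 1/12·h[5]
  h[5] = 1 + 1/6·h[0] + 1/6·h[1] + 1/4·h[2] + 1/12·h[4] + 1/4·h[5]
Solving the 5×5 linear system over states ≠ 3 gives exactly h = [40654/4331, 36698/4331, 39774/4331, 0, 36540/4331, 40282/4331] (h[3] = 0 is the target).

h = [9.3867, 8.4733, 9.1836, 0.0000, 8.4369, 9.3009]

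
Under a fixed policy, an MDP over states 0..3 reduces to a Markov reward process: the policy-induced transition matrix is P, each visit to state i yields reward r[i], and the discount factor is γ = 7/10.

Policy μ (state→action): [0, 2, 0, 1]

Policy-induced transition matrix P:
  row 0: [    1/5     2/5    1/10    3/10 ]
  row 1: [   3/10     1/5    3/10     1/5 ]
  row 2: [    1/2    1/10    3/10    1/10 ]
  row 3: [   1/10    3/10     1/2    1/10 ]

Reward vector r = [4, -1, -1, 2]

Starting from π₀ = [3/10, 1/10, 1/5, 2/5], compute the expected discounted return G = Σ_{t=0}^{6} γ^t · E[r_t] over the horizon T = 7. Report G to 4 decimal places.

G = 3.5517

t=0: π = [0.3000, 0.1000, 0.2000, 0.4000], E[r] = 1.7000, γ^t·E[r] = 1.700000, running G = 1.700000
t=1: π = [0.2300, 0.2800, 0.3200, 0.1700], E[r] = 0.6600, γ^t·E[r] = 0.462000, running G = 2.162000
t=2: π = [0.3070, 0.2310, 0.2880, 0.1740], E[r] = 1.0570, γ^t·E[r] = 0.517930, running G = 2.679930
t=3: π = [0.2921, 0.2500, 0.2734, 0.1845], E[r] = 1.0140, γ^t·E[r] = 0.347802, running G = 3.027732
t=4: π = [0.2886, 0.2495, 0.2785, 0.1834], E[r] = 0.9931, γ^t·E[r] = 0.238446, running G = 3.266178
t=5: π = [0.2902, 0.2482, 0.2790, 0.1827], E[r] = 0.9988, γ^t·E[r] = 0.167864, running G = 3.434042
t=6: π = [0.2902, 0.2484, 0.2785, 0.1829], E[r] = 0.9998, γ^t·E[r] = 0.117623, running G = 3.551665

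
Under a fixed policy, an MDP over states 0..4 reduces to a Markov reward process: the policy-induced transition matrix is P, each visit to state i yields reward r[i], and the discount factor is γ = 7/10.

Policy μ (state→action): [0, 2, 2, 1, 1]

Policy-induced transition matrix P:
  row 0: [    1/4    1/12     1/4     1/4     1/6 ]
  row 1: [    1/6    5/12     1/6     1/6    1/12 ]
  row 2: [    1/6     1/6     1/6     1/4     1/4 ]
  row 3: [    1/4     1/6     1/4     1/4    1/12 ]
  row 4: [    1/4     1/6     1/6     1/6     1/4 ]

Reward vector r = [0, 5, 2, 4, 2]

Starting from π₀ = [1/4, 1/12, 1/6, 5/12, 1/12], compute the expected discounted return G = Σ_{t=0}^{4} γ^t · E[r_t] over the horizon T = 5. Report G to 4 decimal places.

t=0: π = [0.2500, 0.0833, 0.1667, 0.4167, 0.0833], E[r] = 2.5833, γ^t·E[r] = 2.583333, running G = 2.583333
t=1: π = [0.2292, 0.1667, 0.2222, 0.2361, 0.1458], E[r] = 2.5139, γ^t·E[r] = 1.759722, running G = 4.343056
t=2: π = [0.2176, 0.1892, 0.2054, 0.2240, 0.1638], E[r] = 2.5804, γ^t·E[r] = 1.264416, running G = 5.607471
t=3: π = [0.2171, 0.1958, 0.2035, 0.2206, 0.1630], E[r] = 2.5945, γ^t·E[r] = 0.889904, running G = 6.497375
t=4: π = [0.2167, 0.1975, 0.2031, 0.2201, 0.1625], E[r] = 2.5993, γ^t·E[r] = 0.624103, running G = 7.121479

G = 7.1215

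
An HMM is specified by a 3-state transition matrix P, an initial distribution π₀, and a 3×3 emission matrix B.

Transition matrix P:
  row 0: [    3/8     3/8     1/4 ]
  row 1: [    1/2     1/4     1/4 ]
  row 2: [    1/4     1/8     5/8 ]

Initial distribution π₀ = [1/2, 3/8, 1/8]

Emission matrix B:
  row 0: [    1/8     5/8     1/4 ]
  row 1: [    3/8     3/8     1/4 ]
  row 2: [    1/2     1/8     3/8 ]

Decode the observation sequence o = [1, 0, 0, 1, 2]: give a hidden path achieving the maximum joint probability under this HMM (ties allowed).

path = [0, 2, 2, 2, 2]

t=0: δ = [3.125e-01, 1.406e-01, 1.562e-02]  (obs o_0=1)
t=1: δ = [1.465e-02, 4.395e-02, 3.906e-02]  ψ = [0, 0, 0]  (obs o_1=0)
t=2: δ = [2.747e-03, 4.120e-03, 1.221e-02]  ψ = [1, 1, 2]  (obs o_2=0)
t=3: δ = [1.907e-03, 5.722e-04, 9.537e-04]  ψ = [2, 2, 2]  (obs o_3=1)
t=4: δ = [1.788e-04, 1.788e-04, 2.235e-04]  ψ = [0, 0, 2]  (obs o_4=2)
backtrack: best end state = 2; path = [0, 2, 2, 2, 2]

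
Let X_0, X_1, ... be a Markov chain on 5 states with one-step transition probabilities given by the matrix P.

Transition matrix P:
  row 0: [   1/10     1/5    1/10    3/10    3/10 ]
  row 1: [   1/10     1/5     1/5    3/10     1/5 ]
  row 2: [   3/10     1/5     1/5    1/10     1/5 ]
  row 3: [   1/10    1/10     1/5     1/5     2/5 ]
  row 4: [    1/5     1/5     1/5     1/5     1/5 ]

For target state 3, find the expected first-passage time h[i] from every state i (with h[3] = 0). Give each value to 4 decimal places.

h = [4.0984, 4.1393, 4.9590, 0.0000, 4.5492]

First-step conditioning: h[3] = 0; for i ≠ 3, h[i] = 1 + Σ_k P[i][k]·h[k].
  h[0] = 1 + 1/10·h[0] + 1/5·h[1] + 1/10·h[2] + 3/10·h[4]
  h[1] = 1 + 1/10·h[0] + 1/5·h[1] + 1/5·h[2] + 1/5·h[4]
  h[2] = 1 + 3/10·h[0] + 1/5·h[1] + 1/5·h[2] + 1/5·h[4]
  h[4] = 1 + 1/5·h[0] + 1/5·h[1] + 1/5·h[2] + 1/5·h[4]
Solving the 4×4 linear system over states ≠ 3 gives exactly h = [250/61, 505/122, 605/122, 0, 555/122] (h[3] = 0 is the target).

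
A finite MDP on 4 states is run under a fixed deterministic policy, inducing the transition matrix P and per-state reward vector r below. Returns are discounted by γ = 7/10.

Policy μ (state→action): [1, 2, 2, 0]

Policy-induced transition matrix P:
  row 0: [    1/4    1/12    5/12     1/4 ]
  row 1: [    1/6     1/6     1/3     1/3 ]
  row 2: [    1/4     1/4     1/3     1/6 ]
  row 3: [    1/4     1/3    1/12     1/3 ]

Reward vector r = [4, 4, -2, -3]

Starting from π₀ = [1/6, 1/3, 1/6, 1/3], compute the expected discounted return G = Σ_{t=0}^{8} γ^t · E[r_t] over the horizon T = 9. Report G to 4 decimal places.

G = 1.5626

t=0: π = [0.1667, 0.3333, 0.1667, 0.3333], E[r] = 0.6667, γ^t·E[r] = 0.666667, running G = 0.666667
t=1: π = [0.2222, 0.2222, 0.2639, 0.2917], E[r] = 0.3750, γ^t·E[r] = 0.262500, running G = 0.929167
t=2: π = [0.2315, 0.2188, 0.2789, 0.2708], E[r] = 0.4306, γ^t·E[r] = 0.210972, running G = 1.140139
t=3: π = [0.2318, 0.2158, 0.2849, 0.2676], E[r] = 0.4176, γ^t·E[r] = 0.143247, running G = 1.283386
t=4: π = [0.2320, 0.2157, 0.2858, 0.2665], E[r] = 0.4197, γ^t·E[r] = 0.100773, running G = 1.384159
t=5: π = [0.2320, 0.2156, 0.2860, 0.2664], E[r] = 0.4192, γ^t·E[r] = 0.070453, running G = 1.454612
t=6: π = [0.2320, 0.2156, 0.2861, 0.2663], E[r] = 0.4193, γ^t·E[r] = 0.049326, running G = 1.503939
t=7: π = [0.2320, 0.2156, 0.2861, 0.2663], E[r] = 0.4192, γ^t·E[r] = 0.034527, running G = 1.538465
t=8: π = [0.2320, 0.2156, 0.2861, 0.2663], E[r] = 0.4192, γ^t·E[r] = 0.024169, running G = 1.562634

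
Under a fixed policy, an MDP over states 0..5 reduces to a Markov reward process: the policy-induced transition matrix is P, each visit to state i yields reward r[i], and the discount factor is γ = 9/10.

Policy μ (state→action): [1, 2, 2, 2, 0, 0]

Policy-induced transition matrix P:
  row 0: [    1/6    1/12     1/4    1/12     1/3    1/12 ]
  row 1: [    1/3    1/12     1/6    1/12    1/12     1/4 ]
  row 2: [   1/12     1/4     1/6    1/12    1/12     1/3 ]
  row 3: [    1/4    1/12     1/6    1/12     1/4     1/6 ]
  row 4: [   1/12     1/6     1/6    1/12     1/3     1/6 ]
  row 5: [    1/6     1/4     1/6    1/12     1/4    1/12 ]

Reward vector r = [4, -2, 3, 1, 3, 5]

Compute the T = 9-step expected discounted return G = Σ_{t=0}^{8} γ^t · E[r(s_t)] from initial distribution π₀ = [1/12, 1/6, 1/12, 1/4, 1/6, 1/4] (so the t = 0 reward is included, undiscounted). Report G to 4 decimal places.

G = 15.3714

t=0: π = [0.0833, 0.1667, 0.0833, 0.2500, 0.1667, 0.2500], E[r] = 2.2500, γ^t·E[r] = 2.250000, running G = 2.250000
t=1: π = [0.1944, 0.1528, 0.1736, 0.0833, 0.2292, 0.1667], E[r] = 2.5972, γ^t·E[r] = 2.337500, running G = 4.587500
t=2: π = [0.1655, 0.1591, 0.1829, 0.0833, 0.2309, 0.1782], E[r] = 2.5596, γ^t·E[r] = 2.073281, running G = 6.660781
t=3: π = [0.1657, 0.1628, 0.1805, 0.0833, 0.2260, 0.1818], E[r] = 2.5487, γ^t·E[r] = 1.858008, running G = 8.518789
t=4: π = [0.1669, 0.1625, 0.1805, 0.0833, 0.2254, 0.1814], E[r] = 2.5502, γ^t·E[r] = 1.673193, running G = 10.191982
t=5: π = [0.1669, 0.1624, 0.1806, 0.0833, 0.2255, 0.1813], E[r] = 2.5506, γ^t·E[r] = 1.506122, running G = 11.698105
t=6: π = [0.1668, 0.1624, 0.1806, 0.0833, 0.2255, 0.1813], E[r] = 2.5506, γ^t·E[r] = 1.355479, running G = 13.053584
t=7: π = [0.1668, 0.1624, 0.1806, 0.0833, 0.2255, 0.1813], E[r] = 2.5506, γ^t·E[r] = 1.219926, running G = 14.273510
t=8: π = [0.1668, 0.1624, 0.1806, 0.0833, 0.2255, 0.1813], E[r] = 2.5506, γ^t·E[r] = 1.097934, running G = 15.371444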